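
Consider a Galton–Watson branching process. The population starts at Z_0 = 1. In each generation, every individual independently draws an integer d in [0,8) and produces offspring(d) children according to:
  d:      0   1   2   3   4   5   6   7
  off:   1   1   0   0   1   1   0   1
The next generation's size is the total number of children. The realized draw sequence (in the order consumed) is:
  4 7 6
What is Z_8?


gen 0: Z_0=1, draws=[4], offspring=[1], Z_1=1
gen 1: Z_1=1, draws=[7], offspring=[1], Z_2=1
gen 2: Z_2=1, draws=[6], offspring=[0], Z_3=0
gen 3: Z_3=0, draws=[], offspring=[], Z_4=0
gen 4: Z_4=0, draws=[], offspring=[], Z_5=0
gen 5: Z_5=0, draws=[], offspring=[], Z_6=0
gen 6: Z_6=0, draws=[], offspring=[], Z_7=0
gen 7: Z_7=0, draws=[], offspring=[], Z_8=0

0


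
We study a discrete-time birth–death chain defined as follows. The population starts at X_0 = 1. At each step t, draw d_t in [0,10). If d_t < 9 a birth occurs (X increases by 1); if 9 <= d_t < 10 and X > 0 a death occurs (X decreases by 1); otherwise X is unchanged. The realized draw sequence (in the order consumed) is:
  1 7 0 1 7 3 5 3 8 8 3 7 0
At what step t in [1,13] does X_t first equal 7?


6

t=0: X=1, d=1 → birth, X_1=2
t=1: X=2, d=7 → birth, X_2=3
t=2: X=3, d=0 → birth, X_3=4
t=3: X=4, d=1 → birth, X_4=5
t=4: X=5, d=7 → birth, X_5=6
t=5: X=6, d=3 → birth, X_6=7
t=6: X=7, d=5 → birth, X_7=8
t=7: X=8, d=3 → birth, X_8=9
t=8: X=9, d=8 → birth, X_9=10
t=9: X=10, d=8 → birth, X_10=11
t=10: X=11, d=3 → birth, X_11=12
t=11: X=12, d=7 → birth, X_12=13
t=12: X=13, d=0 → birth, X_13=14


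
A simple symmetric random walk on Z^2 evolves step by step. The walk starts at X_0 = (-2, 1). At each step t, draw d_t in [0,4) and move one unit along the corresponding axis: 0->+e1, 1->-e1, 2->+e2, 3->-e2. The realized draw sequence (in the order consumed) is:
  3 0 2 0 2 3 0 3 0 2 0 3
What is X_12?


(3, 0)

t=0: X=(-2, 1), d=3 → -e2, X_1=(-2, 0)
t=1: X=(-2, 0), d=0 → +e1, X_2=(-1, 0)
t=2: X=(-1, 0), d=2 → +e2, X_3=(-1, 1)
t=3: X=(-1, 1), d=0 → +e1, X_4=(0, 1)
t=4: X=(0, 1), d=2 → +e2, X_5=(0, 2)
t=5: X=(0, 2), d=3 → -e2, X_6=(0, 1)
t=6: X=(0, 1), d=0 → +e1, X_7=(1, 1)
t=7: X=(1, 1), d=3 → -e2, X_8=(1, 0)
t=8: X=(1, 0), d=0 → +e1, X_9=(2, 0)
t=9: X=(2, 0), d=2 → +e2, X_10=(2, 1)
t=10: X=(2, 1), d=0 → +e1, X_11=(3, 1)
t=11: X=(3, 1), d=3 → -e2, X_12=(3, 0)


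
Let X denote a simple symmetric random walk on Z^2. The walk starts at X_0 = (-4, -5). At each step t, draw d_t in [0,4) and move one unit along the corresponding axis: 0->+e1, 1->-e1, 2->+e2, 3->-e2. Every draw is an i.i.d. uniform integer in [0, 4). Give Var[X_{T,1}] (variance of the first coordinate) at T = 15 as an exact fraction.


Outcome values over d=0..3: [1, -1, 0, 0]
Σy = 0, Σy² = 2, M = 4
μ = 0/4 = 0,  σ² = 2/4 − (0)² = 1/2
Independent increments: Var[X_15] = 15·σ² = 15·(1/2) = 15/2

15/2


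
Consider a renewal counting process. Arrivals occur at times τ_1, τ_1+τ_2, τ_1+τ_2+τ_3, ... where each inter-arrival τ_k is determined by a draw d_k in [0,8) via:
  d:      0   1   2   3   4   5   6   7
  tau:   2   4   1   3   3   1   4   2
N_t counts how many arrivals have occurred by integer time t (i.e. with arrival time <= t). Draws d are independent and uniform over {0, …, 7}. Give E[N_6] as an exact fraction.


Inter-arrival values over d=0..7: [2, 4, 1, 3, 3, 1, 4, 2]
Each d has probability 1/8, so the pmf of τ is: f(1) = 1/4, f(2) = 1/4, f(3) = 1/4, f(4) = 1/4
Renewal equation for m(n) = E[N_n]: condition on τ_1 = k (if k <= n, one arrival plus a fresh copy on the remaining n−k steps): m(n) = F(n) + Σ_{k<=n} f(k)·m(n−k), where F(n) = P(τ <= n) and m(0) = 0
m(1) = F(1) = 1/4
m(2) = F(2) + f(1)·m(1) = 1/2 + 1/4·1/4 = 9/16
m(3) = F(3) + f(1)·m(2) + f(2)·m(1) = 3/4 + 1/4·9/16 + 1/4·1/4 = 61/64
m(4) = F(4) + f(1)·m(3) + f(2)·m(2) + f(3)·m(1) = 1 + 1/4·61/64 + 1/4·9/16 + 1/4·1/4 = 369/256
m(5) = F(5) + f(1)·m(4) + f(2)·m(3) + f(3)·m(2) + f(4)·m(1) = 1 + 1/4·369/256 + 1/4·61/64 + 1/4·9/16 + 1/4·1/4 = 1845/1024
m(6) = F(6) + f(1)·m(5) + f(2)·m(4) + f(3)·m(3) + f(4)·m(2) = 1 + 1/4·1845/1024 + 1/4·369/256 + 1/4·61/64 + 1/4·9/16 = 8969/4096
E[N_6] = m(6) = 8969/4096

8969/4096


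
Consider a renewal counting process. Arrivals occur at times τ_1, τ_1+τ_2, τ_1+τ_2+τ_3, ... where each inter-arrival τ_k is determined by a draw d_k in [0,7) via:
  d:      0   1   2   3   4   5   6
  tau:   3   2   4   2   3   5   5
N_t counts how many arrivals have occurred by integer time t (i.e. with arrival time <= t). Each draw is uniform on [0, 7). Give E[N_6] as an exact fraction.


Inter-arrival values over d=0..6: [3, 2, 4, 2, 3, 5, 5]
Each d has probability 1/7, so the pmf of τ is: f(2) = 2/7, f(3) = 2/7, f(4) = 1/7, f(5) = 2/7
Renewal equation for m(n) = E[N_n]: condition on τ_1 = k (if k <= n, one arrival plus a fresh copy on the remaining n−k steps): m(n) = F(n) + Σ_{k<=n} f(k)·m(n−k), where F(n) = P(τ <= n) and m(0) = 0
m(1) = F(1) = 0
m(2) = F(2) = 2/7
m(3) = F(3) = 4/7
m(4) = F(4) + f(2)·m(2) = 5/7 + 2/7·2/7 = 39/49
m(5) = F(5) + f(2)·m(3) + f(3)·m(2) = 1 + 2/7·4/7 + 2/7·2/7 = 61/49
m(6) = F(6) + f(2)·m(4) + f(3)·m(3) + f(4)·m(2) = 1 + 2/7·39/49 + 2/7·4/7 + 1/7·2/7 = 491/343
E[N_6] = m(6) = 491/343

491/343


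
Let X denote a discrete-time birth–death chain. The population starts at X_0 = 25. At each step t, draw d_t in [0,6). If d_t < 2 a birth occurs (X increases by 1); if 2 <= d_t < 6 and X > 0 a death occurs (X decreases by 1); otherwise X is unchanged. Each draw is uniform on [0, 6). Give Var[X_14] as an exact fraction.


X can drop by at most 1 per step and X_0 = 25 > T = 14, so X_t >= 25 − t >= 11 > 0 for every t <= 14: the floor at 0 (the 'and X > 0' condition) never binds. Hence X_14 = X_0 + Σ_{t<14} Y_t with i.i.d. increments Y_t = y(d_t) ∈ {+1, −1, 0}.
Outcome values over d=0..5: [1, 1, -1, -1, -1, -1]
Σy = -2, Σy² = 6, M = 6
μ = -2/6 = -1/3,  σ² = 6/6 − (-1/3)² = 8/9
Independent increments: Var[X_14] = 14·σ² = 14·(8/9) = 112/9

112/9


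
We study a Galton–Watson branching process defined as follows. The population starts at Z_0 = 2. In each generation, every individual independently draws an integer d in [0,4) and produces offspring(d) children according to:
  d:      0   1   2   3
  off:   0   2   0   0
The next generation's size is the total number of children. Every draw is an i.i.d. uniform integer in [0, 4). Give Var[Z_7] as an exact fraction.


381/8192

Outcome values over d=0..3: [0, 2, 0, 0]
Σy = 2, Σy² = 4, M = 4
μ = 2/4 = 1/2,  σ² = 4/4 − (1/2)² = 3/4
V_0 = 0, E_0 = 2
V_1 = 3/4·E_0 + (1/2)²·V_0 = 3/2;  E_1 = 1
V_2 = 3/4·E_1 + (1/2)²·V_1 = 9/8;  E_2 = 1/2
V_3 = 3/4·E_2 + (1/2)²·V_2 = 21/32;  E_3 = 1/4
V_4 = 3/4·E_3 + (1/2)²·V_3 = 45/128;  E_4 = 1/8
V_5 = 3/4·E_4 + (1/2)²·V_4 = 93/512;  E_5 = 1/16
V_6 = 3/4·E_5 + (1/2)²·V_5 = 189/2048;  E_6 = 1/32
V_7 = 3/4·E_6 + (1/2)²·V_6 = 381/8192;  E_7 = 1/64


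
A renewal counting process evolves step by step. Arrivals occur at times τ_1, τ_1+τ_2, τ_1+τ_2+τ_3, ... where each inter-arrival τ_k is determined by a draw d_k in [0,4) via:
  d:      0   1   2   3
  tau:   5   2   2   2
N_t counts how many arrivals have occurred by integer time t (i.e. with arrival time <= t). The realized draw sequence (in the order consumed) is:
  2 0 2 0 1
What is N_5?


1

draw d_1=2: τ_1=2, arrival time A_1=2
draw d_2=0: τ_2=5, arrival time A_2=7
draw d_3=2: τ_3=2, arrival time A_3=9
draw d_4=0: τ_4=5, arrival time A_4=14
draw d_5=1: τ_5=2, arrival time A_5=16
N_t over t=0..5: 0:0 1:0 2:1 3:1 4:1 5:1


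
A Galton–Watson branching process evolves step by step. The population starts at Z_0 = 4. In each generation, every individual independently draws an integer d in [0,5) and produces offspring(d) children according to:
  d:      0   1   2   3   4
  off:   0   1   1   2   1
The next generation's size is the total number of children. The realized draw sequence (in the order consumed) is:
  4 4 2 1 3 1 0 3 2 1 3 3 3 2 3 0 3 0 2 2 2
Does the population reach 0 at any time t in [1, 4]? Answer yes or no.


gen 0: Z_0=4, draws=[4, 4, 2, 1], offspring=[1, 1, 1, 1], Z_1=4
gen 1: Z_1=4, draws=[3, 1, 0, 3], offspring=[2, 1, 0, 2], Z_2=5
gen 2: Z_2=5, draws=[2, 1, 3, 3, 3], offspring=[1, 1, 2, 2, 2], Z_3=8
gen 3: Z_3=8, draws=[2, 3, 0, 3, 0, 2, 2, 2], offspring=[1, 2, 0, 2, 0, 1, 1, 1], Z_4=8

no


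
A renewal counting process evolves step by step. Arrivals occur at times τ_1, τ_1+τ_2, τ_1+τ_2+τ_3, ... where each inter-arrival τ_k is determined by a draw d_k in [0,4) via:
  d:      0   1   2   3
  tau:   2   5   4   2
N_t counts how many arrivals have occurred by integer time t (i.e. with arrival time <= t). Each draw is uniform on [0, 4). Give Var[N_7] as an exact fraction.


Inter-arrival values over d=0..3: [2, 5, 4, 2]
Each d has probability 1/4, so the pmf of τ is: f(2) = 1/2, f(4) = 1/4, f(5) = 1/4
Let p_n(j) = P(N_n = j), with p_0 = [1]. Condition on τ_1: p_n(0) = P(τ > n), and for j >= 1, p_n(j) = Σ_{k<=n} f(k)·p_{n−k}(j−1)
p_1 = [1]  (j = 0)
p_2 = [1/2, 1/2]  (j = 0..1)
p_3 = [1/2, 1/2]  (j = 0..1)
p_4 = [1/4, 1/2, 1/4]  (j = 0..2)
p_5 = [0, 3/4, 1/4]  (j = 0..2)
p_6 = [0, 1/2, 3/8, 1/8]  (j = 0..3)
p_7 = [0, 1/4, 5/8, 1/8]  (j = 0..3)
E[N_7] = Σ j·p_7(j) = 15/8;  E[N_7²] = Σ j²·p_7(j) = 31/8
Var[N_7] = 31/8 − (15/8)² = 23/64

23/64


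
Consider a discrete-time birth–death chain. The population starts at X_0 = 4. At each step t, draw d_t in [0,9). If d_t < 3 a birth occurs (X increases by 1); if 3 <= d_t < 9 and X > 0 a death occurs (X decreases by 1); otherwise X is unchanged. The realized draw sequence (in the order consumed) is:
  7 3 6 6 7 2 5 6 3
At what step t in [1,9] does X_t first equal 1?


3

t=0: X=4, d=7 → death, X_1=3
t=1: X=3, d=3 → death, X_2=2
t=2: X=2, d=6 → death, X_3=1
t=3: X=1, d=6 → death, X_4=0
t=4: X=0, d=7 → hold, X_5=0
t=5: X=0, d=2 → birth, X_6=1
t=6: X=1, d=5 → death, X_7=0
t=7: X=0, d=6 → hold, X_8=0
t=8: X=0, d=3 → hold, X_9=0


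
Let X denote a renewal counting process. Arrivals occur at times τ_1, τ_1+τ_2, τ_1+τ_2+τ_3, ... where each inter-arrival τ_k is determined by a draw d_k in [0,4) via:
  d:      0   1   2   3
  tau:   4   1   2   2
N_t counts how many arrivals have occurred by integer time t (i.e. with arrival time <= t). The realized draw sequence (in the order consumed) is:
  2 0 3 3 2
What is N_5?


draw d_1=2: τ_1=2, arrival time A_1=2
draw d_2=0: τ_2=4, arrival time A_2=6
draw d_3=3: τ_3=2, arrival time A_3=8
draw d_4=3: τ_4=2, arrival time A_4=10
draw d_5=2: τ_5=2, arrival time A_5=12
N_t over t=0..5: 0:0 1:0 2:1 3:1 4:1 5:1

1


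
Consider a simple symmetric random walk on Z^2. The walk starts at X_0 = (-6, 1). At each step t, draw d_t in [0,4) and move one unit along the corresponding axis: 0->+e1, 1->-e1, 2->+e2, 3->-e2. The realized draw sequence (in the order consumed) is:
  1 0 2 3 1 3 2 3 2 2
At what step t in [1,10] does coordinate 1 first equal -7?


t=0: X=(-6, 1), d=1 → -e1, X_1=(-7, 1)
t=1: X=(-7, 1), d=0 → +e1, X_2=(-6, 1)
t=2: X=(-6, 1), d=2 → +e2, X_3=(-6, 2)
t=3: X=(-6, 2), d=3 → -e2, X_4=(-6, 1)
t=4: X=(-6, 1), d=1 → -e1, X_5=(-7, 1)
t=5: X=(-7, 1), d=3 → -e2, X_6=(-7, 0)
t=6: X=(-7, 0), d=2 → +e2, X_7=(-7, 1)
t=7: X=(-7, 1), d=3 → -e2, X_8=(-7, 0)
t=8: X=(-7, 0), d=2 → +e2, X_9=(-7, 1)
t=9: X=(-7, 1), d=2 → +e2, X_10=(-7, 2)

1


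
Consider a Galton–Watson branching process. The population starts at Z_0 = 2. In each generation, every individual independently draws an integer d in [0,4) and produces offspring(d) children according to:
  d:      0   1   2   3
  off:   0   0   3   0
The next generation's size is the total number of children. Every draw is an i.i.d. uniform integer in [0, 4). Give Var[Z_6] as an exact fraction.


Outcome values over d=0..3: [0, 0, 3, 0]
Σy = 3, Σy² = 9, M = 4
μ = 3/4 = 3/4,  σ² = 9/4 − (3/4)² = 27/16
V_0 = 0, E_0 = 2
V_1 = 27/16·E_0 + (3/4)²·V_0 = 27/8;  E_1 = 3/2
V_2 = 27/16·E_1 + (3/4)²·V_1 = 567/128;  E_2 = 9/8
V_3 = 27/16·E_2 + (3/4)²·V_2 = 8991/2048;  E_3 = 27/32
V_4 = 27/16·E_3 + (3/4)²·V_3 = 127575/32768;  E_4 = 81/128
V_5 = 27/16·E_4 + (3/4)²·V_4 = 1708047/524288;  E_5 = 243/512
V_6 = 27/16·E_5 + (3/4)²·V_5 = 22090887/8388608;  E_6 = 729/2048

22090887/8388608


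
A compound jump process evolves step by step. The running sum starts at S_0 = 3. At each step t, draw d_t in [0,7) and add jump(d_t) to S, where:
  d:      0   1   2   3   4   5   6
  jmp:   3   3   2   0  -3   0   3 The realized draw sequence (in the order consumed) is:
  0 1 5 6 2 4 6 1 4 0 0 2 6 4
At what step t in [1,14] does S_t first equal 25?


t=0: S=3, d=0, jump=3, S_1=6
t=1: S=6, d=1, jump=3, S_2=9
t=2: S=9, d=5, jump=0, S_3=9
t=3: S=9, d=6, jump=3, S_4=12
t=4: S=12, d=2, jump=2, S_5=14
t=5: S=14, d=4, jump=-3, S_6=11
t=6: S=11, d=6, jump=3, S_7=14
t=7: S=14, d=1, jump=3, S_8=17
t=8: S=17, d=4, jump=-3, S_9=14
t=9: S=14, d=0, jump=3, S_10=17
t=10: S=17, d=0, jump=3, S_11=20
t=11: S=20, d=2, jump=2, S_12=22
t=12: S=22, d=6, jump=3, S_13=25
t=13: S=25, d=4, jump=-3, S_14=22

13


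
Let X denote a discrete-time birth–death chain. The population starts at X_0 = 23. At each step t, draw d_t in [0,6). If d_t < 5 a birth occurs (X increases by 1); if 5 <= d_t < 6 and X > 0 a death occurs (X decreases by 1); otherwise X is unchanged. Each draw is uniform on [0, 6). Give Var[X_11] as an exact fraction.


X can drop by at most 1 per step and X_0 = 23 > T = 11, so X_t >= 23 − t >= 12 > 0 for every t <= 11: the floor at 0 (the 'and X > 0' condition) never binds. Hence X_11 = X_0 + Σ_{t<11} Y_t with i.i.d. increments Y_t = y(d_t) ∈ {+1, −1, 0}.
Outcome values over d=0..5: [1, 1, 1, 1, 1, -1]
Σy = 4, Σy² = 6, M = 6
μ = 4/6 = 2/3,  σ² = 6/6 − (2/3)² = 5/9
Independent increments: Var[X_11] = 11·σ² = 11·(5/9) = 55/9

55/9


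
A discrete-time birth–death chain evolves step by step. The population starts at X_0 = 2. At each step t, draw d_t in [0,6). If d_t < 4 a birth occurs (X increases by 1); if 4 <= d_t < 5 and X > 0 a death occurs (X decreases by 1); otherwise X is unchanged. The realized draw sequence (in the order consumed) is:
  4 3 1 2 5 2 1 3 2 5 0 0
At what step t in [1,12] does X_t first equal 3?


3

t=0: X=2, d=4 → death, X_1=1
t=1: X=1, d=3 → birth, X_2=2
t=2: X=2, d=1 → birth, X_3=3
t=3: X=3, d=2 → birth, X_4=4
t=4: X=4, d=5 → hold, X_5=4
t=5: X=4, d=2 → birth, X_6=5
t=6: X=5, d=1 → birth, X_7=6
t=7: X=6, d=3 → birth, X_8=7
t=8: X=7, d=2 → birth, X_9=8
t=9: X=8, d=5 → hold, X_10=8
t=10: X=8, d=0 → birth, X_11=9
t=11: X=9, d=0 → birth, X_12=10


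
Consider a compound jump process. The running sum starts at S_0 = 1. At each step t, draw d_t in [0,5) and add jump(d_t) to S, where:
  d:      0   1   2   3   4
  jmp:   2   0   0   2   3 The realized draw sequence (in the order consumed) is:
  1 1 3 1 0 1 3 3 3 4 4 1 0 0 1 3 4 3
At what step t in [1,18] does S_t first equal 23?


t=0: S=1, d=1, jump=0, S_1=1
t=1: S=1, d=1, jump=0, S_2=1
t=2: S=1, d=3, jump=2, S_3=3
t=3: S=3, d=1, jump=0, S_4=3
t=4: S=3, d=0, jump=2, S_5=5
t=5: S=5, d=1, jump=0, S_6=5
t=6: S=5, d=3, jump=2, S_7=7
t=7: S=7, d=3, jump=2, S_8=9
t=8: S=9, d=3, jump=2, S_9=11
t=9: S=11, d=4, jump=3, S_10=14
t=10: S=14, d=4, jump=3, S_11=17
t=11: S=17, d=1, jump=0, S_12=17
t=12: S=17, d=0, jump=2, S_13=19
t=13: S=19, d=0, jump=2, S_14=21
t=14: S=21, d=1, jump=0, S_15=21
t=15: S=21, d=3, jump=2, S_16=23
t=16: S=23, d=4, jump=3, S_17=26
t=17: S=26, d=3, jump=2, S_18=28

16


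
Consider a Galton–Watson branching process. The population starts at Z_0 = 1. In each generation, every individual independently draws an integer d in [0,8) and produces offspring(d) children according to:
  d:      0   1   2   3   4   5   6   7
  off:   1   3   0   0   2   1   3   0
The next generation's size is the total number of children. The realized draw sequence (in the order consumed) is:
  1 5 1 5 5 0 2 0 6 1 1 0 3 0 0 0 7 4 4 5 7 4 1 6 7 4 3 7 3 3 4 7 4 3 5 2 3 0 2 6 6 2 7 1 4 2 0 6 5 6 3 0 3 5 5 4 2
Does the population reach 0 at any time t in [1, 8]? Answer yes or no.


gen 0: Z_0=1, draws=[1], offspring=[3], Z_1=3
gen 1: Z_1=3, draws=[5, 1, 5], offspring=[1, 3, 1], Z_2=5
gen 2: Z_2=5, draws=[5, 0, 2, 0, 6], offspring=[1, 1, 0, 1, 3], Z_3=6
gen 3: Z_3=6, draws=[1, 1, 0, 3, 0, 0], offspring=[3, 3, 1, 0, 1, 1], Z_4=9
gen 4: Z_4=9, draws=[0, 7, 4, 4, 5, 7, 4, 1, 6], offspring=[1, 0, 2, 2, 1, 0, 2, 3, 3], Z_5=14
gen 5: Z_5=14, draws=[7, 4, 3, 7, 3, 3, 4, 7, 4, 3, 5, 2, 3, 0], offspring=[0, 2, 0, 0, 0, 0, 2, 0, 2, 0, 1, 0, 0, 1], Z_6=8
gen 6: Z_6=8, draws=[2, 6, 6, 2, 7, 1, 4, 2], offspring=[0, 3, 3, 0, 0, 3, 2, 0], Z_7=11
gen 7: Z_7=11, draws=[0, 6, 5, 6, 3, 0, 3, 5, 5, 4, 2], offspring=[1, 3, 1, 3, 0, 1, 0, 1, 1, 2, 0], Z_8=13

no


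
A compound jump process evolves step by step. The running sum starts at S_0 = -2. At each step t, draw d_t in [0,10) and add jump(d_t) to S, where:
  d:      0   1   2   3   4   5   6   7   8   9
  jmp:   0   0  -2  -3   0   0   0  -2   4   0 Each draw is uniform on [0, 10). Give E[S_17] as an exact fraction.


Outcome values over d=0..9: [0, 0, -2, -3, 0, 0, 0, -2, 4, 0]
Σy = -3, Σy² = 33, M = 10
μ = -3/10 = -3/10,  σ² = 33/10 − (-3/10)² = 321/100
E[S_17] = -2 + 17·(-3/10) = -71/10

-71/10


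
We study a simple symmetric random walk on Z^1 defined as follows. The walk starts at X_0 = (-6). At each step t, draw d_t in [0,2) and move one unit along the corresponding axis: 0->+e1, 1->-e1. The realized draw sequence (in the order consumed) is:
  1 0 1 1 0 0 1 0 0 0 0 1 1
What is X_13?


t=0: X=(-6), d=1 → -e1, X_1=(-7)
t=1: X=(-7), d=0 → +e1, X_2=(-6)
t=2: X=(-6), d=1 → -e1, X_3=(-7)
t=3: X=(-7), d=1 → -e1, X_4=(-8)
t=4: X=(-8), d=0 → +e1, X_5=(-7)
t=5: X=(-7), d=0 → +e1, X_6=(-6)
t=6: X=(-6), d=1 → -e1, X_7=(-7)
t=7: X=(-7), d=0 → +e1, X_8=(-6)
t=8: X=(-6), d=0 → +e1, X_9=(-5)
t=9: X=(-5), d=0 → +e1, X_10=(-4)
t=10: X=(-4), d=0 → +e1, X_11=(-3)
t=11: X=(-3), d=1 → -e1, X_12=(-4)
t=12: X=(-4), d=1 → -e1, X_13=(-5)

(-5)


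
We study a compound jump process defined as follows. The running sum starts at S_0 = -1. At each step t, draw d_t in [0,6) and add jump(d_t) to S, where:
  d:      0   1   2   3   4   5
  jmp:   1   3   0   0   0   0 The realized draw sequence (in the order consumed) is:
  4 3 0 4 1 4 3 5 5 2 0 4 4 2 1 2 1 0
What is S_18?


11

t=0: S=-1, d=4, jump=0, S_1=-1
t=1: S=-1, d=3, jump=0, S_2=-1
t=2: S=-1, d=0, jump=1, S_3=0
t=3: S=0, d=4, jump=0, S_4=0
t=4: S=0, d=1, jump=3, S_5=3
t=5: S=3, d=4, jump=0, S_6=3
t=6: S=3, d=3, jump=0, S_7=3
t=7: S=3, d=5, jump=0, S_8=3
t=8: S=3, d=5, jump=0, S_9=3
t=9: S=3, d=2, jump=0, S_10=3
t=10: S=3, d=0, jump=1, S_11=4
t=11: S=4, d=4, jump=0, S_12=4
t=12: S=4, d=4, jump=0, S_13=4
t=13: S=4, d=2, jump=0, S_14=4
t=14: S=4, d=1, jump=3, S_15=7
t=15: S=7, d=2, jump=0, S_16=7
t=16: S=7, d=1, jump=3, S_17=10
t=17: S=10, d=0, jump=1, S_18=11


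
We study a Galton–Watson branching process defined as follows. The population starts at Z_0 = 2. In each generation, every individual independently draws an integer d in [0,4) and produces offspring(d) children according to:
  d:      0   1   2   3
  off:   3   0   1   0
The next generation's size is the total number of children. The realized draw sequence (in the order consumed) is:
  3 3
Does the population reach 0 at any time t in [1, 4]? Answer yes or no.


gen 0: Z_0=2, draws=[3, 3], offspring=[0, 0], Z_1=0
gen 1: Z_1=0, draws=[], offspring=[], Z_2=0
gen 2: Z_2=0, draws=[], offspring=[], Z_3=0
gen 3: Z_3=0, draws=[], offspring=[], Z_4=0

yes


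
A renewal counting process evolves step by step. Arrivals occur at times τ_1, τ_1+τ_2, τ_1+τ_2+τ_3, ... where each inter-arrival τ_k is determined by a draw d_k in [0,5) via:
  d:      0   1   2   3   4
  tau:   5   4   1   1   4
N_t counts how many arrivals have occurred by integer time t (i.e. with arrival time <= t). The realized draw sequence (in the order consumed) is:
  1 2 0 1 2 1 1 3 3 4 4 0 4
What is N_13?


3

draw d_1=1: τ_1=4, arrival time A_1=4
draw d_2=2: τ_2=1, arrival time A_2=5
draw d_3=0: τ_3=5, arrival time A_3=10
draw d_4=1: τ_4=4, arrival time A_4=14
draw d_5=2: τ_5=1, arrival time A_5=15
draw d_6=1: τ_6=4, arrival time A_6=19
draw d_7=1: τ_7=4, arrival time A_7=23
draw d_8=3: τ_8=1, arrival time A_8=24
draw d_9=3: τ_9=1, arrival time A_9=25
draw d_10=4: τ_10=4, arrival time A_10=29
draw d_11=4: τ_11=4, arrival time A_11=33
draw d_12=0: τ_12=5, arrival time A_12=38
draw d_13=4: τ_13=4, arrival time A_13=42
N_t over t=0..13: 0:0 1:0 2:0 3:0 4:1 5:2 6:2 7:2 8:2 9:2 10:3 11:3 12:3 13:3


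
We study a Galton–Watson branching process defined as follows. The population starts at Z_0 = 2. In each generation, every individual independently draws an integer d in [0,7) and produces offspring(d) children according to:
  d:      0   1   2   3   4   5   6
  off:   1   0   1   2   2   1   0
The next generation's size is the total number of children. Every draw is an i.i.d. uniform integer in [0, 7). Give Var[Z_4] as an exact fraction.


Outcome values over d=0..6: [1, 0, 1, 2, 2, 1, 0]
Σy = 7, Σy² = 11, M = 7
μ = 7/7 = 1,  σ² = 11/7 − (1)² = 4/7
V_0 = 0, E_0 = 2
V_1 = 4/7·E_0 + (1)²·V_0 = 8/7;  E_1 = 2
V_2 = 4/7·E_1 + (1)²·V_1 = 16/7;  E_2 = 2
V_3 = 4/7·E_2 + (1)²·V_2 = 24/7;  E_3 = 2
V_4 = 4/7·E_3 + (1)²·V_3 = 32/7;  E_4 = 2

32/7


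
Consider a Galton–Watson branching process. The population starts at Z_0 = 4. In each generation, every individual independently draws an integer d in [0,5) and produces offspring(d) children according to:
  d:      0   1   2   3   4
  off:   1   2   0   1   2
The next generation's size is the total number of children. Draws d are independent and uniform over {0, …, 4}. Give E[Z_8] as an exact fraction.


6718464/390625

Outcome values over d=0..4: [1, 2, 0, 1, 2]
Σy = 6, Σy² = 10, M = 5
μ = 6/5 = 6/5,  σ² = 10/5 − (6/5)² = 14/25
E[Z_0] = 4
E[Z_1] = 6/5·E[Z_0] = 24/5
E[Z_2] = 6/5·E[Z_1] = 144/25
E[Z_3] = 6/5·E[Z_2] = 864/125
E[Z_4] = 6/5·E[Z_3] = 5184/625
E[Z_5] = 6/5·E[Z_4] = 31104/3125
E[Z_6] = 6/5·E[Z_5] = 186624/15625
E[Z_7] = 6/5·E[Z_6] = 1119744/78125
E[Z_8] = 6/5·E[Z_7] = 6718464/390625


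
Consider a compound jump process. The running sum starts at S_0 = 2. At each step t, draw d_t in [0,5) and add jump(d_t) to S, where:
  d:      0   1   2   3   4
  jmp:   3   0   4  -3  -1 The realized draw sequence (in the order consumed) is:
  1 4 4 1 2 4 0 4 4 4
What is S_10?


t=0: S=2, d=1, jump=0, S_1=2
t=1: S=2, d=4, jump=-1, S_2=1
t=2: S=1, d=4, jump=-1, S_3=0
t=3: S=0, d=1, jump=0, S_4=0
t=4: S=0, d=2, jump=4, S_5=4
t=5: S=4, d=4, jump=-1, S_6=3
t=6: S=3, d=0, jump=3, S_7=6
t=7: S=6, d=4, jump=-1, S_8=5
t=8: S=5, d=4, jump=-1, S_9=4
t=9: S=4, d=4, jump=-1, S_10=3

3


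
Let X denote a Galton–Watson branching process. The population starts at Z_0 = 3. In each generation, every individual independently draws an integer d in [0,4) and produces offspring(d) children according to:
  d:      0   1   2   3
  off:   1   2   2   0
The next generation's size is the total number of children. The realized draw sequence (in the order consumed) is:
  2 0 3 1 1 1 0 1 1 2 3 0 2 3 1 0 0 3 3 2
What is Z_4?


gen 0: Z_0=3, draws=[2, 0, 3], offspring=[2, 1, 0], Z_1=3
gen 1: Z_1=3, draws=[1, 1, 1], offspring=[2, 2, 2], Z_2=6
gen 2: Z_2=6, draws=[0, 1, 1, 2, 3, 0], offspring=[1, 2, 2, 2, 0, 1], Z_3=8
gen 3: Z_3=8, draws=[2, 3, 1, 0, 0, 3, 3, 2], offspring=[2, 0, 2, 1, 1, 0, 0, 2], Z_4=8

8


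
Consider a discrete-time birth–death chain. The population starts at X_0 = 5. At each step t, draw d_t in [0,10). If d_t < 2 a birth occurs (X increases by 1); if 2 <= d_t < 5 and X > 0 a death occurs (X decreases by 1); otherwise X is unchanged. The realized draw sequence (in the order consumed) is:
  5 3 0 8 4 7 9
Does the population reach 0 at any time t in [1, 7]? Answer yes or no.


t=0: X=5, d=5 → hold, X_1=5
t=1: X=5, d=3 → death, X_2=4
t=2: X=4, d=0 → birth, X_3=5
t=3: X=5, d=8 → hold, X_4=5
t=4: X=5, d=4 → death, X_5=4
t=5: X=4, d=7 → hold, X_6=4
t=6: X=4, d=9 → hold, X_7=4

no


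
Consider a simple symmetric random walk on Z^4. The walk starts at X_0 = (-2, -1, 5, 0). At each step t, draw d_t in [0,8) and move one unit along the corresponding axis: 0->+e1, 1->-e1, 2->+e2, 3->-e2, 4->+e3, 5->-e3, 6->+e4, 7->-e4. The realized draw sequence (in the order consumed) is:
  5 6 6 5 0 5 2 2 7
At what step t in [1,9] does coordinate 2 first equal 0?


7

t=0: X=(-2, -1, 5, 0), d=5 → -e3, X_1=(-2, -1, 4, 0)
t=1: X=(-2, -1, 4, 0), d=6 → +e4, X_2=(-2, -1, 4, 1)
t=2: X=(-2, -1, 4, 1), d=6 → +e4, X_3=(-2, -1, 4, 2)
t=3: X=(-2, -1, 4, 2), d=5 → -e3, X_4=(-2, -1, 3, 2)
t=4: X=(-2, -1, 3, 2), d=0 → +e1, X_5=(-1, -1, 3, 2)
t=5: X=(-1, -1, 3, 2), d=5 → -e3, X_6=(-1, -1, 2, 2)
t=6: X=(-1, -1, 2, 2), d=2 → +e2, X_7=(-1, 0, 2, 2)
t=7: X=(-1, 0, 2, 2), d=2 → +e2, X_8=(-1, 1, 2, 2)
t=8: X=(-1, 1, 2, 2), d=7 → -e4, X_9=(-1, 1, 2, 1)


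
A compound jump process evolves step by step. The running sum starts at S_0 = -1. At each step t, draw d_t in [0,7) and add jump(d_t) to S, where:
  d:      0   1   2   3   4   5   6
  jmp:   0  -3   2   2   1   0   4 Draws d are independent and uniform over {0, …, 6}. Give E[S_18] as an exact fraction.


101/7

Outcome values over d=0..6: [0, -3, 2, 2, 1, 0, 4]
Σy = 6, Σy² = 34, M = 7
μ = 6/7 = 6/7,  σ² = 34/7 − (6/7)² = 202/49
E[S_18] = -1 + 18·(6/7) = 101/7


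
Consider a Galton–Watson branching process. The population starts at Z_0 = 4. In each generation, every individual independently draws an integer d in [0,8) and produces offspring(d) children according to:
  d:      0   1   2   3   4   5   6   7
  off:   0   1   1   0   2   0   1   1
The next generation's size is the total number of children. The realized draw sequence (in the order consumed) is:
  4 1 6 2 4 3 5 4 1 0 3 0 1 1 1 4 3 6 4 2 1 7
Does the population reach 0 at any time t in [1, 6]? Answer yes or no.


no

gen 0: Z_0=4, draws=[4, 1, 6, 2], offspring=[2, 1, 1, 1], Z_1=5
gen 1: Z_1=5, draws=[4, 3, 5, 4, 1], offspring=[2, 0, 0, 2, 1], Z_2=5
gen 2: Z_2=5, draws=[0, 3, 0, 1, 1], offspring=[0, 0, 0, 1, 1], Z_3=2
gen 3: Z_3=2, draws=[1, 4], offspring=[1, 2], Z_4=3
gen 4: Z_4=3, draws=[3, 6, 4], offspring=[0, 1, 2], Z_5=3
gen 5: Z_5=3, draws=[2, 1, 7], offspring=[1, 1, 1], Z_6=3


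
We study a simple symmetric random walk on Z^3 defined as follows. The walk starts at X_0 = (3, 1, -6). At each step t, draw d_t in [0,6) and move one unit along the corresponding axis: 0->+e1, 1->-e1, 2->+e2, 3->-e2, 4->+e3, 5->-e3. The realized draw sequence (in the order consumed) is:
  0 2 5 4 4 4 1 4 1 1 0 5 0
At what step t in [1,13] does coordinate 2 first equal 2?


t=0: X=(3, 1, -6), d=0 → +e1, X_1=(4, 1, -6)
t=1: X=(4, 1, -6), d=2 → +e2, X_2=(4, 2, -6)
t=2: X=(4, 2, -6), d=5 → -e3, X_3=(4, 2, -7)
t=3: X=(4, 2, -7), d=4 → +e3, X_4=(4, 2, -6)
t=4: X=(4, 2, -6), d=4 → +e3, X_5=(4, 2, -5)
t=5: X=(4, 2, -5), d=4 → +e3, X_6=(4, 2, -4)
t=6: X=(4, 2, -4), d=1 → -e1, X_7=(3, 2, -4)
t=7: X=(3, 2, -4), d=4 → +e3, X_8=(3, 2, -3)
t=8: X=(3, 2, -3), d=1 → -e1, X_9=(2, 2, -3)
t=9: X=(2, 2, -3), d=1 → -e1, X_10=(1, 2, -3)
t=10: X=(1, 2, -3), d=0 → +e1, X_11=(2, 2, -3)
t=11: X=(2, 2, -3), d=5 → -e3, X_12=(2, 2, -4)
t=12: X=(2, 2, -4), d=0 → +e1, X_13=(3, 2, -4)

2


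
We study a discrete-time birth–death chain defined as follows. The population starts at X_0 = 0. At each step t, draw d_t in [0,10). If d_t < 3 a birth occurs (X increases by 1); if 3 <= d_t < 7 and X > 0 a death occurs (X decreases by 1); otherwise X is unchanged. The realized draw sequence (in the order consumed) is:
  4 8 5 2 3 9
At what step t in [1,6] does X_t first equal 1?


4

t=0: X=0, d=4 → hold, X_1=0
t=1: X=0, d=8 → hold, X_2=0
t=2: X=0, d=5 → hold, X_3=0
t=3: X=0, d=2 → birth, X_4=1
t=4: X=1, d=3 → death, X_5=0
t=5: X=0, d=9 → hold, X_6=0


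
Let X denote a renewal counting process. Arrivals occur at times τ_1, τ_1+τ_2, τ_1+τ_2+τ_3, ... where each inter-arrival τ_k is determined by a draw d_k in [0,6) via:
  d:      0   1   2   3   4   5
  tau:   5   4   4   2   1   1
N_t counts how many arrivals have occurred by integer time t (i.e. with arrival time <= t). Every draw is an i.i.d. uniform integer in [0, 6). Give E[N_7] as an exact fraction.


Inter-arrival values over d=0..5: [5, 4, 4, 2, 1, 1]
Each d has probability 1/6, so the pmf of τ is: f(1) = 1/3, f(2) = 1/6, f(4) = 1/3, f(5) = 1/6
Renewal equation for m(n) = E[N_n]: condition on τ_1 = k (if k <= n, one arrival plus a fresh copy on the remaining n−k steps): m(n) = F(n) + Σ_{k<=n} f(k)·m(n−k), where F(n) = P(τ <= n) and m(0) = 0
m(1) = F(1) = 1/3
m(2) = F(2) + f(1)·m(1) = 1/2 + 1/3·1/3 = 11/18
m(3) = F(3) + f(1)·m(2) + f(2)·m(1) = 1/2 + 1/3·11/18 + 1/6·1/3 = 41/54
m(4) = F(4) + f(1)·m(3) + f(2)·m(2) = 5/6 + 1/3·41/54 + 1/6·11/18 = 385/324
m(5) = F(5) + f(1)·m(4) + f(2)·m(3) + f(4)·m(1) = 1 + 1/3·385/324 + 1/6·41/54 + 1/3·1/3 = 397/243
m(6) = F(6) + f(1)·m(5) + f(2)·m(4) + f(4)·m(2) + f(5)·m(1) = 1 + 1/3·397/243 + 1/6·385/324 + 1/3·11/18 + 1/6·1/3 = 11675/5832
m(7) = F(7) + f(1)·m(6) + f(2)·m(5) + f(4)·m(3) + f(5)·m(2) = 1 + 1/3·11675/5832 + 1/6·397/243 + 1/3·41/54 + 1/6·11/18 = 40145/17496
E[N_7] = m(7) = 40145/17496

40145/17496


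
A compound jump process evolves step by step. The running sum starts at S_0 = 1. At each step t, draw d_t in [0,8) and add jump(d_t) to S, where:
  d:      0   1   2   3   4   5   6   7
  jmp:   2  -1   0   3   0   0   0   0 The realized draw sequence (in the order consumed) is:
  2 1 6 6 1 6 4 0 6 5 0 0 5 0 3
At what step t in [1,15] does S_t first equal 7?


14

t=0: S=1, d=2, jump=0, S_1=1
t=1: S=1, d=1, jump=-1, S_2=0
t=2: S=0, d=6, jump=0, S_3=0
t=3: S=0, d=6, jump=0, S_4=0
t=4: S=0, d=1, jump=-1, S_5=-1
t=5: S=-1, d=6, jump=0, S_6=-1
t=6: S=-1, d=4, jump=0, S_7=-1
t=7: S=-1, d=0, jump=2, S_8=1
t=8: S=1, d=6, jump=0, S_9=1
t=9: S=1, d=5, jump=0, S_10=1
t=10: S=1, d=0, jump=2, S_11=3
t=11: S=3, d=0, jump=2, S_12=5
t=12: S=5, d=5, jump=0, S_13=5
t=13: S=5, d=0, jump=2, S_14=7
t=14: S=7, d=3, jump=3, S_15=10


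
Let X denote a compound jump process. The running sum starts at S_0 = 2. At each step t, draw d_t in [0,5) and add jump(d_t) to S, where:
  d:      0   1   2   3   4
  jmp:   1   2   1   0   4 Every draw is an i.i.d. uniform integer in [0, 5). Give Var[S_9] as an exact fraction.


414/25

Outcome values over d=0..4: [1, 2, 1, 0, 4]
Σy = 8, Σy² = 22, M = 5
μ = 8/5 = 8/5,  σ² = 22/5 − (8/5)² = 46/25
Independent increments: Var[S_9] = 9·σ² = 9·(46/25) = 414/25


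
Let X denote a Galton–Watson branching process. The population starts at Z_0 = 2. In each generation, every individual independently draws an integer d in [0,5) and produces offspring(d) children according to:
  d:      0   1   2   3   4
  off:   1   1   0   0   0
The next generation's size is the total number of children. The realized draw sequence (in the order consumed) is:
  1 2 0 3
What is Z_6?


0

gen 0: Z_0=2, draws=[1, 2], offspring=[1, 0], Z_1=1
gen 1: Z_1=1, draws=[0], offspring=[1], Z_2=1
gen 2: Z_2=1, draws=[3], offspring=[0], Z_3=0
gen 3: Z_3=0, draws=[], offspring=[], Z_4=0
gen 4: Z_4=0, draws=[], offspring=[], Z_5=0
gen 5: Z_5=0, draws=[], offspring=[], Z_6=0


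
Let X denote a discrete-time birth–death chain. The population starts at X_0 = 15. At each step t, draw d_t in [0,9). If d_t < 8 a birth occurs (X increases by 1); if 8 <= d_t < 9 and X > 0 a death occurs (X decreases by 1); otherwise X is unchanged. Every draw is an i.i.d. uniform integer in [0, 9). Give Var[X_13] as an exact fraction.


X can drop by at most 1 per step and X_0 = 15 > T = 13, so X_t >= 15 − t >= 2 > 0 for every t <= 13: the floor at 0 (the 'and X > 0' condition) never binds. Hence X_13 = X_0 + Σ_{t<13} Y_t with i.i.d. increments Y_t = y(d_t) ∈ {+1, −1, 0}.
Outcome values over d=0..8: [1, 1, 1, 1, 1, 1, 1, 1, -1]
Σy = 7, Σy² = 9, M = 9
μ = 7/9 = 7/9,  σ² = 9/9 − (7/9)² = 32/81
Independent increments: Var[X_13] = 13·σ² = 13·(32/81) = 416/81

416/81


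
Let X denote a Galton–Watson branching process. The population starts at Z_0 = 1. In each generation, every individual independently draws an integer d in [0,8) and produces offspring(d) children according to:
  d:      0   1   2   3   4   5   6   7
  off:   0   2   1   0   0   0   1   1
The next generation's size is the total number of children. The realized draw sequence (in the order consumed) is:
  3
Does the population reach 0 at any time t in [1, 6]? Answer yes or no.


gen 0: Z_0=1, draws=[3], offspring=[0], Z_1=0
gen 1: Z_1=0, draws=[], offspring=[], Z_2=0
gen 2: Z_2=0, draws=[], offspring=[], Z_3=0
gen 3: Z_3=0, draws=[], offspring=[], Z_4=0
gen 4: Z_4=0, draws=[], offspring=[], Z_5=0
gen 5: Z_5=0, draws=[], offspring=[], Z_6=0

yes


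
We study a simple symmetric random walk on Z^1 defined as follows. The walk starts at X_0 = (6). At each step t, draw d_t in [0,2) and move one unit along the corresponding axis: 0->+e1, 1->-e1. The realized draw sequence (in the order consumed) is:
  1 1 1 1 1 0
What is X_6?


(2)

t=0: X=(6), d=1 → -e1, X_1=(5)
t=1: X=(5), d=1 → -e1, X_2=(4)
t=2: X=(4), d=1 → -e1, X_3=(3)
t=3: X=(3), d=1 → -e1, X_4=(2)
t=4: X=(2), d=1 → -e1, X_5=(1)
t=5: X=(1), d=0 → +e1, X_6=(2)


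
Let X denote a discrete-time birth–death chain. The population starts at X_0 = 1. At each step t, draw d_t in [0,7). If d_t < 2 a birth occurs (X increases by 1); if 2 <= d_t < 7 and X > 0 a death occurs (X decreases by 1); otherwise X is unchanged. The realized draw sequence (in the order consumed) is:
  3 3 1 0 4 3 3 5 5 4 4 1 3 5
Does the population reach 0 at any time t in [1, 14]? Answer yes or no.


t=0: X=1, d=3 → death, X_1=0
t=1: X=0, d=3 → hold, X_2=0
t=2: X=0, d=1 → birth, X_3=1
t=3: X=1, d=0 → birth, X_4=2
t=4: X=2, d=4 → death, X_5=1
t=5: X=1, d=3 → death, X_6=0
t=6: X=0, d=3 → hold, X_7=0
t=7: X=0, d=5 → hold, X_8=0
t=8: X=0, d=5 → hold, X_9=0
t=9: X=0, d=4 → hold, X_10=0
t=10: X=0, d=4 → hold, X_11=0
t=11: X=0, d=1 → birth, X_12=1
t=12: X=1, d=3 → death, X_13=0
t=13: X=0, d=5 → hold, X_14=0

yes


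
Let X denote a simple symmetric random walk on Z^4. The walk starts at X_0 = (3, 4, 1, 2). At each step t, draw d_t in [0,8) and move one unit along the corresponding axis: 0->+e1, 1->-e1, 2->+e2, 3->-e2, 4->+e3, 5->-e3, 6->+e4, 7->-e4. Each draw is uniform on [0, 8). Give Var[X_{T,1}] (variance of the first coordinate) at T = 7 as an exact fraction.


Outcome values over d=0..7: [1, -1, 0, 0, 0, 0, 0, 0]
Σy = 0, Σy² = 2, M = 8
μ = 0/8 = 0,  σ² = 2/8 − (0)² = 1/4
Independent increments: Var[X_7] = 7·σ² = 7·(1/4) = 7/4

7/4


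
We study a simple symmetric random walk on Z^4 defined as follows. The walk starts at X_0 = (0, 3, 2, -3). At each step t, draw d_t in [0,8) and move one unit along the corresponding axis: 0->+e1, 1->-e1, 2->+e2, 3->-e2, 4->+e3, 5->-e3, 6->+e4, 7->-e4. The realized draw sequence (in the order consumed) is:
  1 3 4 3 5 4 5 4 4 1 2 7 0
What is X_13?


(-1, 2, 4, -4)

t=0: X=(0, 3, 2, -3), d=1 → -e1, X_1=(-1, 3, 2, -3)
t=1: X=(-1, 3, 2, -3), d=3 → -e2, X_2=(-1, 2, 2, -3)
t=2: X=(-1, 2, 2, -3), d=4 → +e3, X_3=(-1, 2, 3, -3)
t=3: X=(-1, 2, 3, -3), d=3 → -e2, X_4=(-1, 1, 3, -3)
t=4: X=(-1, 1, 3, -3), d=5 → -e3, X_5=(-1, 1, 2, -3)
t=5: X=(-1, 1, 2, -3), d=4 → +e3, X_6=(-1, 1, 3, -3)
t=6: X=(-1, 1, 3, -3), d=5 → -e3, X_7=(-1, 1, 2, -3)
t=7: X=(-1, 1, 2, -3), d=4 → +e3, X_8=(-1, 1, 3, -3)
t=8: X=(-1, 1, 3, -3), d=4 → +e3, X_9=(-1, 1, 4, -3)
t=9: X=(-1, 1, 4, -3), d=1 → -e1, X_10=(-2, 1, 4, -3)
t=10: X=(-2, 1, 4, -3), d=2 → +e2, X_11=(-2, 2, 4, -3)
t=11: X=(-2, 2, 4, -3), d=7 → -e4, X_12=(-2, 2, 4, -4)
t=12: X=(-2, 2, 4, -4), d=0 → +e1, X_13=(-1, 2, 4, -4)


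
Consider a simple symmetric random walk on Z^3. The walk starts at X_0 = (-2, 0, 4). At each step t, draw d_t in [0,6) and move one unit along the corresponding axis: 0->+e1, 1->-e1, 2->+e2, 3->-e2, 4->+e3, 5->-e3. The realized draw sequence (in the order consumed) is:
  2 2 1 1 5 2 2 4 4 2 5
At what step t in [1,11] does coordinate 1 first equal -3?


t=0: X=(-2, 0, 4), d=2 → +e2, X_1=(-2, 1, 4)
t=1: X=(-2, 1, 4), d=2 → +e2, X_2=(-2, 2, 4)
t=2: X=(-2, 2, 4), d=1 → -e1, X_3=(-3, 2, 4)
t=3: X=(-3, 2, 4), d=1 → -e1, X_4=(-4, 2, 4)
t=4: X=(-4, 2, 4), d=5 → -e3, X_5=(-4, 2, 3)
t=5: X=(-4, 2, 3), d=2 → +e2, X_6=(-4, 3, 3)
t=6: X=(-4, 3, 3), d=2 → +e2, X_7=(-4, 4, 3)
t=7: X=(-4, 4, 3), d=4 → +e3, X_8=(-4, 4, 4)
t=8: X=(-4, 4, 4), d=4 → +e3, X_9=(-4, 4, 5)
t=9: X=(-4, 4, 5), d=2 → +e2, X_10=(-4, 5, 5)
t=10: X=(-4, 5, 5), d=5 → -e3, X_11=(-4, 5, 4)

3


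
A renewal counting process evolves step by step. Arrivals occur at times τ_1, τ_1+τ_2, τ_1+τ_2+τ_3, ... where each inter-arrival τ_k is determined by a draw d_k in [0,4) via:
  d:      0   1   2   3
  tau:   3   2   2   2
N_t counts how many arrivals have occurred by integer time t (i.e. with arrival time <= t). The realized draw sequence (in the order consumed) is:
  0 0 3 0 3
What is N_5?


draw d_1=0: τ_1=3, arrival time A_1=3
draw d_2=0: τ_2=3, arrival time A_2=6
draw d_3=3: τ_3=2, arrival time A_3=8
draw d_4=0: τ_4=3, arrival time A_4=11
draw d_5=3: τ_5=2, arrival time A_5=13
N_t over t=0..5: 0:0 1:0 2:0 3:1 4:1 5:1

1


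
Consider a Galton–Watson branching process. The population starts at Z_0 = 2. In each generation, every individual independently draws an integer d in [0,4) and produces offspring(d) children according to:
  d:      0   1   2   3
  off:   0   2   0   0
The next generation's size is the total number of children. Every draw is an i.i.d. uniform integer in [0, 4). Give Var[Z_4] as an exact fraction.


Outcome values over d=0..3: [0, 2, 0, 0]
Σy = 2, Σy² = 4, M = 4
μ = 2/4 = 1/2,  σ² = 4/4 − (1/2)² = 3/4
V_0 = 0, E_0 = 2
V_1 = 3/4·E_0 + (1/2)²·V_0 = 3/2;  E_1 = 1
V_2 = 3/4·E_1 + (1/2)²·V_1 = 9/8;  E_2 = 1/2
V_3 = 3/4·E_2 + (1/2)²·V_2 = 21/32;  E_3 = 1/4
V_4 = 3/4·E_3 + (1/2)²·V_3 = 45/128;  E_4 = 1/8

45/128


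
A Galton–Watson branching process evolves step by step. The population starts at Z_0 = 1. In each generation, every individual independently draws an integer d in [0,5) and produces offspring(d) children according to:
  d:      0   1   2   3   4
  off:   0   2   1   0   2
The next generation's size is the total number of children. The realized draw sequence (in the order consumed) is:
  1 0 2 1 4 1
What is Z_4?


gen 0: Z_0=1, draws=[1], offspring=[2], Z_1=2
gen 1: Z_1=2, draws=[0, 2], offspring=[0, 1], Z_2=1
gen 2: Z_2=1, draws=[1], offspring=[2], Z_3=2
gen 3: Z_3=2, draws=[4, 1], offspring=[2, 2], Z_4=4

4


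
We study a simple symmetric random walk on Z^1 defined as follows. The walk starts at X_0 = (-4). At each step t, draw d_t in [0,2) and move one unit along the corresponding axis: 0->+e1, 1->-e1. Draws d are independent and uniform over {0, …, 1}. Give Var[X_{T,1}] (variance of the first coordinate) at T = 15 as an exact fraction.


15

Outcome values over d=0..1: [1, -1]
Σy = 0, Σy² = 2, M = 2
μ = 0/2 = 0,  σ² = 2/2 − (0)² = 1
Independent increments: Var[X_15] = 15·σ² = 15·(1) = 15


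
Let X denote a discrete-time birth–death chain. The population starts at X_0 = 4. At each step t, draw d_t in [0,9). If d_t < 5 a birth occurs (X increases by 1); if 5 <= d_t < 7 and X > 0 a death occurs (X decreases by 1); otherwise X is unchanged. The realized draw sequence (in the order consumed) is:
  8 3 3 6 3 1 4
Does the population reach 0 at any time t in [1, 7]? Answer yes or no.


t=0: X=4, d=8 → hold, X_1=4
t=1: X=4, d=3 → birth, X_2=5
t=2: X=5, d=3 → birth, X_3=6
t=3: X=6, d=6 → death, X_4=5
t=4: X=5, d=3 → birth, X_5=6
t=5: X=6, d=1 → birth, X_6=7
t=6: X=7, d=4 → birth, X_7=8

no


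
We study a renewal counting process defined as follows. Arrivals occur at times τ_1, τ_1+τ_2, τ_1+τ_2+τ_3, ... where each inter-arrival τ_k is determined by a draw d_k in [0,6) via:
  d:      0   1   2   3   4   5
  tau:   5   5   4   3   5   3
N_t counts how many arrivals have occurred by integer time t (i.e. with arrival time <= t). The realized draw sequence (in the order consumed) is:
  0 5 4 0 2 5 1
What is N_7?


1

draw d_1=0: τ_1=5, arrival time A_1=5
draw d_2=5: τ_2=3, arrival time A_2=8
draw d_3=4: τ_3=5, arrival time A_3=13
draw d_4=0: τ_4=5, arrival time A_4=18
draw d_5=2: τ_5=4, arrival time A_5=22
draw d_6=5: τ_6=3, arrival time A_6=25
draw d_7=1: τ_7=5, arrival time A_7=30
N_t over t=0..7: 0:0 1:0 2:0 3:0 4:0 5:1 6:1 7:1
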